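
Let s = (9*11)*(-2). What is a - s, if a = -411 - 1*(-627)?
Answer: 414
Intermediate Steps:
a = 216 (a = -411 + 627 = 216)
s = -198 (s = 99*(-2) = -198)
a - s = 216 - 1*(-198) = 216 + 198 = 414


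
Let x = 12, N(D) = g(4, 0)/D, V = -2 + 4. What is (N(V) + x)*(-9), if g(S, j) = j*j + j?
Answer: -108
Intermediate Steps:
V = 2
g(S, j) = j + j**2 (g(S, j) = j**2 + j = j + j**2)
N(D) = 0 (N(D) = (0*(1 + 0))/D = (0*1)/D = 0/D = 0)
(N(V) + x)*(-9) = (0 + 12)*(-9) = 12*(-9) = -108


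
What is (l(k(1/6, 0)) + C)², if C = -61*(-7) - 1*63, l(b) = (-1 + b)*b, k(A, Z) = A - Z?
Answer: 171583801/1296 ≈ 1.3240e+5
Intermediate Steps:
l(b) = b*(-1 + b)
C = 364 (C = 427 - 63 = 364)
(l(k(1/6, 0)) + C)² = ((1/6 - 1*0)*(-1 + (1/6 - 1*0)) + 364)² = ((⅙ + 0)*(-1 + (⅙ + 0)) + 364)² = ((-1 + ⅙)/6 + 364)² = ((⅙)*(-⅚) + 364)² = (-5/36 + 364)² = (13099/36)² = 171583801/1296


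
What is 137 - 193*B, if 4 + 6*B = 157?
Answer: -9569/2 ≈ -4784.5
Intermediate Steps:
B = 51/2 (B = -⅔ + (⅙)*157 = -⅔ + 157/6 = 51/2 ≈ 25.500)
137 - 193*B = 137 - 193*51/2 = 137 - 9843/2 = -9569/2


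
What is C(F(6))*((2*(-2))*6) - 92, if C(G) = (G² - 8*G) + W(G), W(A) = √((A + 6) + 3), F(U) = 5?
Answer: 268 - 24*√14 ≈ 178.20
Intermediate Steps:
W(A) = √(9 + A) (W(A) = √((6 + A) + 3) = √(9 + A))
C(G) = G² + √(9 + G) - 8*G (C(G) = (G² - 8*G) + √(9 + G) = G² + √(9 + G) - 8*G)
C(F(6))*((2*(-2))*6) - 92 = (5² + √(9 + 5) - 8*5)*((2*(-2))*6) - 92 = (25 + √14 - 40)*(-4*6) - 92 = (-15 + √14)*(-24) - 92 = (360 - 24*√14) - 92 = 268 - 24*√14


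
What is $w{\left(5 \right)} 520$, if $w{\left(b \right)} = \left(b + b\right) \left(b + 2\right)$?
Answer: $36400$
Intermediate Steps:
$w{\left(b \right)} = 2 b \left(2 + b\right)$
$w{\left(5 \right)} 520 = 2 \cdot 5 \left(2 + 5\right) 520 = 2 \cdot 5 \cdot 7 \cdot 520 = 70 \cdot 520 = 36400$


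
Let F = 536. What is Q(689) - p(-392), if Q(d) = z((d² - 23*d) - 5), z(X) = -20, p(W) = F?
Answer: -556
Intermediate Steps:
p(W) = 536
Q(d) = -20
Q(689) - p(-392) = -20 - 1*536 = -20 - 536 = -556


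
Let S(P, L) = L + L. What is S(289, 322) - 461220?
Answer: -460576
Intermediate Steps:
S(P, L) = 2*L
S(289, 322) - 461220 = 2*322 - 461220 = 644 - 461220 = -460576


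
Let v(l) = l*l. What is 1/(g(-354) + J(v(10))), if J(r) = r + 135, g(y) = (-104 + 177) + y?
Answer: -1/46 ≈ -0.021739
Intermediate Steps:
g(y) = 73 + y
v(l) = l**2
J(r) = 135 + r
1/(g(-354) + J(v(10))) = 1/((73 - 354) + (135 + 10**2)) = 1/(-281 + (135 + 100)) = 1/(-281 + 235) = 1/(-46) = -1/46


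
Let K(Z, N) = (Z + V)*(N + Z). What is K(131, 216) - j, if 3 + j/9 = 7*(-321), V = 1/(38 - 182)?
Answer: 9461461/144 ≈ 65705.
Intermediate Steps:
V = -1/144 (V = 1/(-144) = -1/144 ≈ -0.0069444)
K(Z, N) = (-1/144 + Z)*(N + Z) (K(Z, N) = (Z - 1/144)*(N + Z) = (-1/144 + Z)*(N + Z))
j = -20250 (j = -27 + 9*(7*(-321)) = -27 + 9*(-2247) = -27 - 20223 = -20250)
K(131, 216) - j = (131**2 - 1/144*216 - 1/144*131 + 216*131) - 1*(-20250) = (17161 - 3/2 - 131/144 + 28296) + 20250 = 6545461/144 + 20250 = 9461461/144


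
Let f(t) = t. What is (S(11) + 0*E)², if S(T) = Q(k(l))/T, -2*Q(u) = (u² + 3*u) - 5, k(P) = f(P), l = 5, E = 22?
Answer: 1225/484 ≈ 2.5310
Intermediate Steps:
k(P) = P
Q(u) = 5/2 - 3*u/2 - u²/2 (Q(u) = -((u² + 3*u) - 5)/2 = -(-5 + u² + 3*u)/2 = 5/2 - 3*u/2 - u²/2)
S(T) = -35/(2*T) (S(T) = (5/2 - 3/2*5 - ½*5²)/T = (5/2 - 15/2 - ½*25)/T = (5/2 - 15/2 - 25/2)/T = -35/(2*T))
(S(11) + 0*E)² = (-35/2/11 + 0*22)² = (-35/2*1/11 + 0)² = (-35/22 + 0)² = (-35/22)² = 1225/484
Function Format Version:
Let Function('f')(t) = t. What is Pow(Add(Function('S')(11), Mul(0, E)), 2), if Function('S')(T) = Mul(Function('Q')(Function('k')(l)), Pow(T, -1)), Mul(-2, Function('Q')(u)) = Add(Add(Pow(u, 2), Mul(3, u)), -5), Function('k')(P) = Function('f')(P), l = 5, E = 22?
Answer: Rational(1225, 484) ≈ 2.5310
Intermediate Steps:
Function('k')(P) = P
Function('Q')(u) = Add(Rational(5, 2), Mul(Rational(-3, 2), u), Mul(Rational(-1, 2), Pow(u, 2))) (Function('Q')(u) = Mul(Rational(-1, 2), Add(Add(Pow(u, 2), Mul(3, u)), -5)) = Mul(Rational(-1, 2), Add(-5, Pow(u, 2), Mul(3, u))) = Add(Rational(5, 2), Mul(Rational(-3, 2), u), Mul(Rational(-1, 2), Pow(u, 2))))
Function('S')(T) = Mul(Rational(-35, 2), Pow(T, -1)) (Function('S')(T) = Mul(Add(Rational(5, 2), Mul(Rational(-3, 2), 5), Mul(Rational(-1, 2), Pow(5, 2))), Pow(T, -1)) = Mul(Add(Rational(5, 2), Rational(-15, 2), Mul(Rational(-1, 2), 25)), Pow(T, -1)) = Mul(Add(Rational(5, 2), Rational(-15, 2), Rational(-25, 2)), Pow(T, -1)) = Mul(Rational(-35, 2), Pow(T, -1)))
Pow(Add(Function('S')(11), Mul(0, E)), 2) = Pow(Add(Mul(Rational(-35, 2), Pow(11, -1)), Mul(0, 22)), 2) = Pow(Add(Mul(Rational(-35, 2), Rational(1, 11)), 0), 2) = Pow(Add(Rational(-35, 22), 0), 2) = Pow(Rational(-35, 22), 2) = Rational(1225, 484)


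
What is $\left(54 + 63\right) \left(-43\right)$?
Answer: $-5031$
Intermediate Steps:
$\left(54 + 63\right) \left(-43\right) = 117 \left(-43\right) = -5031$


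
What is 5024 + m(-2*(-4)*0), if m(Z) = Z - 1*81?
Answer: 4943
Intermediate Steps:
m(Z) = -81 + Z (m(Z) = Z - 81 = -81 + Z)
5024 + m(-2*(-4)*0) = 5024 + (-81 - 2*(-4)*0) = 5024 + (-81 + 8*0) = 5024 + (-81 + 0) = 5024 - 81 = 4943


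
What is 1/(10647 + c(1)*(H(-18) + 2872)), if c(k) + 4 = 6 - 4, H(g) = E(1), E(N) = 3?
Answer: 1/4897 ≈ 0.00020421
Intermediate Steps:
H(g) = 3
c(k) = -2 (c(k) = -4 + (6 - 4) = -4 + 2 = -2)
1/(10647 + c(1)*(H(-18) + 2872)) = 1/(10647 - 2*(3 + 2872)) = 1/(10647 - 2*2875) = 1/(10647 - 5750) = 1/4897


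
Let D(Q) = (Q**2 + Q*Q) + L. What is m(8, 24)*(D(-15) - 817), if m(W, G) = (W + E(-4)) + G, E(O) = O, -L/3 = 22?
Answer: -12124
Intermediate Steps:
L = -66 (L = -3*22 = -66)
D(Q) = -66 + 2*Q**2 (D(Q) = (Q**2 + Q*Q) - 66 = (Q**2 + Q**2) - 66 = 2*Q**2 - 66 = -66 + 2*Q**2)
m(W, G) = -4 + G + W (m(W, G) = (W - 4) + G = (-4 + W) + G = -4 + G + W)
m(8, 24)*(D(-15) - 817) = (-4 + 24 + 8)*((-66 + 2*(-15)**2) - 817) = 28*((-66 + 2*225) - 817) = 28*((-66 + 450) - 817) = 28*(384 - 817) = 28*(-433) = -12124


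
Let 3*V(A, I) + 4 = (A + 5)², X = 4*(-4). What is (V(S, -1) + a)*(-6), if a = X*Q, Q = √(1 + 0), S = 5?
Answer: -96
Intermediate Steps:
X = -16
V(A, I) = -4/3 + (5 + A)²/3 (V(A, I) = -4/3 + (A + 5)²/3 = -4/3 + (5 + A)²/3)
Q = 1 (Q = √1 = 1)
a = -16 (a = -16*1 = -16)
(V(S, -1) + a)*(-6) = ((-4/3 + (5 + 5)²/3) - 16)*(-6) = ((-4/3 + (⅓)*10²) - 16)*(-6) = ((-4/3 + (⅓)*100) - 16)*(-6) = ((-4/3 + 100/3) - 16)*(-6) = (32 - 16)*(-6) = 16*(-6) = -96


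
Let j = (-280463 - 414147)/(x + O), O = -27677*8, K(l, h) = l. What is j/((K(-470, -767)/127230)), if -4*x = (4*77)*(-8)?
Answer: -294584101/345920 ≈ -851.60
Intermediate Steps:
x = 616 (x = -4*77*(-8)/4 = -77*(-8) = -¼*(-2464) = 616)
O = -221416
j = 69461/22080 (j = (-280463 - 414147)/(616 - 221416) = -694610/(-220800) = -694610*(-1/220800) = 69461/22080 ≈ 3.1459)
j/((K(-470, -767)/127230)) = 69461/(22080*((-470/127230))) = 69461/(22080*((-470*1/127230))) = 69461/(22080*(-47/12723)) = (69461/22080)*(-12723/47) = -294584101/345920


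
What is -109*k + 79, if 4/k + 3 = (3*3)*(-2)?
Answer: 2095/21 ≈ 99.762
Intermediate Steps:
k = -4/21 (k = 4/(-3 + (3*3)*(-2)) = 4/(-3 + 9*(-2)) = 4/(-3 - 18) = 4/(-21) = 4*(-1/21) = -4/21 ≈ -0.19048)
-109*k + 79 = -109*(-4/21) + 79 = 436/21 + 79 = 2095/21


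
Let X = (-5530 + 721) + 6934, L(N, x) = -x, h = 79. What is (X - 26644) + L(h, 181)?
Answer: -24700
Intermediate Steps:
X = 2125 (X = -4809 + 6934 = 2125)
(X - 26644) + L(h, 181) = (2125 - 26644) - 1*181 = -24519 - 181 = -24700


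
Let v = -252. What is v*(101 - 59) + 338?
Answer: -10246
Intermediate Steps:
v*(101 - 59) + 338 = -252*(101 - 59) + 338 = -252*42 + 338 = -10584 + 338 = -10246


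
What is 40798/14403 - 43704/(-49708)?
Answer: 664363924/178986081 ≈ 3.7118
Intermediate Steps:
40798/14403 - 43704/(-49708) = 40798*(1/14403) - 43704*(-1/49708) = 40798/14403 + 10926/12427 = 664363924/178986081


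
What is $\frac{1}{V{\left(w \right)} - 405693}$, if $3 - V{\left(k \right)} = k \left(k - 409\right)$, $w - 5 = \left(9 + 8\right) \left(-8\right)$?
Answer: $- \frac{1}{476430} \approx -2.0989 \cdot 10^{-6}$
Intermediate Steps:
$w = -131$ ($w = 5 + \left(9 + 8\right) \left(-8\right) = 5 + 17 \left(-8\right) = 5 - 136 = -131$)
$V{\left(k \right)} = 3 - k \left(-409 + k\right)$ ($V{\left(k \right)} = 3 - k \left(k - 409\right) = 3 - k \left(-409 + k\right)$)
$\frac{1}{V{\left(w \right)} - 405693} = \frac{1}{\left(3 - \left(-131\right)^{2} + 409 \left(-131\right)\right) - 405693} = \frac{1}{\left(3 - 17161 - 53579\right) - 405693} = \frac{1}{-70737 - 405693} = \frac{1}{-476430} = - \frac{1}{476430}$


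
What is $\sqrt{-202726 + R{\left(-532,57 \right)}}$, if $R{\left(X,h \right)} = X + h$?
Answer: $i \sqrt{203201} \approx 450.78 i$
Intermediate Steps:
$\sqrt{-202726 + R{\left(-532,57 \right)}} = \sqrt{-202726 + \left(-532 + 57\right)} = \sqrt{-202726 - 475} = \sqrt{-203201} = i \sqrt{203201}$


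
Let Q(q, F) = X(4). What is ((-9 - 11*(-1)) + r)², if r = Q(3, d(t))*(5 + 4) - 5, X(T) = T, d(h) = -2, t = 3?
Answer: 1089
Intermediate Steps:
Q(q, F) = 4
r = 31 (r = 4*(5 + 4) - 5 = 4*9 - 5 = 36 - 5 = 31)
((-9 - 11*(-1)) + r)² = ((-9 - 11*(-1)) + 31)² = ((-9 + 11) + 31)² = (2 + 31)² = 33² = 1089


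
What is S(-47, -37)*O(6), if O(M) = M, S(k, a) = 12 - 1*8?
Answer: 24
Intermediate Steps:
S(k, a) = 4 (S(k, a) = 12 - 8 = 4)
S(-47, -37)*O(6) = 4*6 = 24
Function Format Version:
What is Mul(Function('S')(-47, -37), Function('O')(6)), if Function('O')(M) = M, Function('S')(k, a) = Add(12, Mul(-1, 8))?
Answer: 24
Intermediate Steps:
Function('S')(k, a) = 4 (Function('S')(k, a) = Add(12, -8) = 4)
Mul(Function('S')(-47, -37), Function('O')(6)) = Mul(4, 6) = 24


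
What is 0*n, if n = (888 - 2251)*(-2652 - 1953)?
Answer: 0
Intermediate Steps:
n = 6276615 (n = -1363*(-4605) = 6276615)
0*n = 0*6276615 = 0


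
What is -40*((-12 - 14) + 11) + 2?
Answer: 602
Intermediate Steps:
-40*((-12 - 14) + 11) + 2 = -40*(-26 + 11) + 2 = -40*(-15) + 2 = 600 + 2 = 602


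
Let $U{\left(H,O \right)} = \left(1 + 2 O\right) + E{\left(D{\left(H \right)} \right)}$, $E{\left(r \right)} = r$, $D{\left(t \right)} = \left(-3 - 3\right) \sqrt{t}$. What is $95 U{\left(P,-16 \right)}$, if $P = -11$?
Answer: $-2945 - 570 i \sqrt{11} \approx -2945.0 - 1890.5 i$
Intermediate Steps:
$D{\left(t \right)} = - 6 \sqrt{t}$ ($D{\left(t \right)} = \left(-3 - 3\right) \sqrt{t} = - 6 \sqrt{t}$)
$U{\left(H,O \right)} = 1 - 6 \sqrt{H} + 2 O$ ($U{\left(H,O \right)} = \left(1 + 2 O\right) - 6 \sqrt{H} = 1 - 6 \sqrt{H} + 2 O$)
$95 U{\left(P,-16 \right)} = 95 \left(1 - 6 \sqrt{-11} + 2 \left(-16\right)\right) = 95 \left(1 - 6 i \sqrt{11} - 32\right) = 95 \left(-31 - 6 i \sqrt{11}\right) = -2945 - 570 i \sqrt{11}$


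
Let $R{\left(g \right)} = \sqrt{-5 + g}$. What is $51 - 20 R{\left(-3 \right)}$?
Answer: $51 - 40 i \sqrt{2} \approx 51.0 - 56.569 i$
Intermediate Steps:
$51 - 20 R{\left(-3 \right)} = 51 - 20 \sqrt{-5 - 3} = 51 - 20 \sqrt{-8} = 51 - 20 \cdot 2 i \sqrt{2} = 51 - 40 i \sqrt{2}$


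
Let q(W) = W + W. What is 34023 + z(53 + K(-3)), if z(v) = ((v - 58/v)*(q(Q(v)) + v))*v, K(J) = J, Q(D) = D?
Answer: 400323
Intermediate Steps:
q(W) = 2*W
z(v) = 3*v²*(v - 58/v) (z(v) = ((v - 58/v)*(2*v + v))*v = ((v - 58/v)*(3*v))*v = (3*v*(v - 58/v))*v = 3*v²*(v - 58/v))
34023 + z(53 + K(-3)) = 34023 + 3*(53 - 3)*(-58 + (53 - 3)²) = 34023 + 3*50*(-58 + 50²) = 34023 + 3*50*(-58 + 2500) = 34023 + 3*50*2442 = 34023 + 366300 = 400323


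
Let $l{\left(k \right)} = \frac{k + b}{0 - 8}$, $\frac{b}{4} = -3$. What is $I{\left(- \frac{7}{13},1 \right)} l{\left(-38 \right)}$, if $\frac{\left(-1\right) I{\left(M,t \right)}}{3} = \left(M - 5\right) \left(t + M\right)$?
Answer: $\frac{8100}{169} \approx 47.929$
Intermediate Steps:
$b = -12$ ($b = 4 \left(-3\right) = -12$)
$l{\left(k \right)} = \frac{3}{2} - \frac{k}{8}$ ($l{\left(k \right)} = \frac{k - 12}{0 - 8} = \frac{-12 + k}{-8} = \left(-12 + k\right) \left(- \frac{1}{8}\right) = \frac{3}{2} - \frac{k}{8}$)
$I{\left(M,t \right)} = - 3 \left(-5 + M\right) \left(M + t\right)$ ($I{\left(M,t \right)} = - 3 \left(M - 5\right) \left(t + M\right) = - 3 \left(-5 + M\right) \left(M + t\right)$)
$I{\left(- \frac{7}{13},1 \right)} l{\left(-38 \right)} = \left(- 3 \left(- \frac{7}{13}\right)^{2} + 15 \left(- \frac{7}{13}\right) + 15 \cdot 1 - 3 \left(- \frac{7}{13}\right) 1\right) \left(\frac{3}{2} - - \frac{19}{4}\right) = \left(- 3 \left(\left(-7\right) \frac{1}{13}\right)^{2} + 15 \left(\left(-7\right) \frac{1}{13}\right) + 15 - 3 \left(\left(-7\right) \frac{1}{13}\right) 1\right) \left(\frac{3}{2} + \frac{19}{4}\right) = \left(- 3 \left(- \frac{7}{13}\right)^{2} + 15 \left(- \frac{7}{13}\right) + 15 - \left(- \frac{21}{13}\right) 1\right) \frac{25}{4} = \left(\left(-3\right) \frac{49}{169} - \frac{105}{13} + 15 + \frac{21}{13}\right) \frac{25}{4} = \left(- \frac{147}{169} - \frac{105}{13} + 15 + \frac{21}{13}\right) \frac{25}{4} = \frac{1296}{169} \cdot \frac{25}{4} = \frac{8100}{169}$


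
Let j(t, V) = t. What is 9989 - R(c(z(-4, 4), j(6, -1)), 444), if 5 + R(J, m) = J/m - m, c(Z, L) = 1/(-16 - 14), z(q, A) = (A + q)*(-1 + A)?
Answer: 139034161/13320 ≈ 10438.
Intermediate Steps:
z(q, A) = (-1 + A)*(A + q)
c(Z, L) = -1/30 (c(Z, L) = 1/(-30) = -1/30)
R(J, m) = -5 - m + J/m (R(J, m) = -5 + (J/m - m) = -5 + (-m + J/m) = -5 - m + J/m)
9989 - R(c(z(-4, 4), j(6, -1)), 444) = 9989 - (-5 - 1*444 - 1/30/444) = 9989 - (-5 - 444 - 1/30*1/444) = 9989 - (-5 - 444 - 1/13320) = 9989 - 1*(-5980681/13320) = 9989 + 5980681/13320 = 139034161/13320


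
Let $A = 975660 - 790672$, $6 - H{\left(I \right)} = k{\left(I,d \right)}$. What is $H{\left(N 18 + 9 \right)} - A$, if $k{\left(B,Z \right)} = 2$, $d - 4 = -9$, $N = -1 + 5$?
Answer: $-184984$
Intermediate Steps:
$N = 4$
$d = -5$ ($d = 4 - 9 = -5$)
$H{\left(I \right)} = 4$ ($H{\left(I \right)} = 6 - 2 = 4$)
$A = 184988$
$H{\left(N 18 + 9 \right)} - A = 4 - 184988 = -184984$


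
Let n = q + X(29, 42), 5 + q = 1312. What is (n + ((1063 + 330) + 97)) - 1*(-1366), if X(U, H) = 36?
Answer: 4199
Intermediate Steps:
q = 1307 (q = -5 + 1312 = 1307)
n = 1343 (n = 1307 + 36 = 1343)
(n + ((1063 + 330) + 97)) - 1*(-1366) = (1343 + ((1063 + 330) + 97)) - 1*(-1366) = (1343 + (1393 + 97)) + 1366 = (1343 + 1490) + 1366 = 2833 + 1366 = 4199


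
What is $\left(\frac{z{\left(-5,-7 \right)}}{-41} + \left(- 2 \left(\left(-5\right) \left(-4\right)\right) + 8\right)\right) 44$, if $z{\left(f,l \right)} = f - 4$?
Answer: $- \frac{57332}{41} \approx -1398.3$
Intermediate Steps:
$z{\left(f,l \right)} = -4 + f$ ($z{\left(f,l \right)} = f - 4 = -4 + f$)
$\left(\frac{z{\left(-5,-7 \right)}}{-41} + \left(- 2 \left(\left(-5\right) \left(-4\right)\right) + 8\right)\right) 44 = \left(\frac{-4 - 5}{-41} + \left(- 2 \left(\left(-5\right) \left(-4\right)\right) + 8\right)\right) 44 = \left(\left(-9\right) \left(- \frac{1}{41}\right) + \left(\left(-2\right) 20 + 8\right)\right) 44 = \left(\frac{9}{41} + \left(-40 + 8\right)\right) 44 = \left(\frac{9}{41} - 32\right) 44 = \left(- \frac{1303}{41}\right) 44 = - \frac{57332}{41}$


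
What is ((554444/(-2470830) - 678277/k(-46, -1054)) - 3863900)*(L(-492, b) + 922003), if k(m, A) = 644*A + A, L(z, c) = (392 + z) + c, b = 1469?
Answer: -5875509214531497345946/1646808195 ≈ -3.5678e+12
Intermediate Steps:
L(z, c) = 392 + c + z
k(m, A) = 645*A
((554444/(-2470830) - 678277/k(-46, -1054)) - 3863900)*(L(-492, b) + 922003) = ((554444/(-2470830) - 678277/(645*(-1054))) - 3863900)*((392 + 1469 - 492) + 922003) = ((554444*(-1/2470830) - 678277/(-679830)) - 3863900)*(1369 + 922003) = ((-277222/1235415 - 678277*(-1/679830)) - 3863900)*923372 = ((-277222/1235415 + 678277/679830) - 3863900)*923372 = (43299316513/55991478630 - 3863900)*923372 = -216345430979140487/55991478630*923372 = -5875509214531497345946/1646808195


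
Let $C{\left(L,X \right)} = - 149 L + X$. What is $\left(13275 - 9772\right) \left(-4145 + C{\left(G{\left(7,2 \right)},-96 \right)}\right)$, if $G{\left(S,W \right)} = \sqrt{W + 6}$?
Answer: $-14856223 - 1043894 \sqrt{2} \approx -1.6333 \cdot 10^{7}$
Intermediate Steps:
$G{\left(S,W \right)} = \sqrt{6 + W}$
$C{\left(L,X \right)} = X - 149 L$
$\left(13275 - 9772\right) \left(-4145 + C{\left(G{\left(7,2 \right)},-96 \right)}\right) = \left(13275 - 9772\right) \left(-4145 - \left(96 + 149 \sqrt{6 + 2}\right)\right) = 3503 \left(-4145 - \left(96 + 149 \sqrt{8}\right)\right) = 3503 \left(-4145 - \left(96 + 149 \cdot 2 \sqrt{2}\right)\right) = 3503 \left(-4145 - \left(96 + 298 \sqrt{2}\right)\right) = 3503 \left(-4241 - 298 \sqrt{2}\right) = -14856223 - 1043894 \sqrt{2}$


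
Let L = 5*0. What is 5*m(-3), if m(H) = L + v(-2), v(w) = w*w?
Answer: 20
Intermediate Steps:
v(w) = w²
L = 0
m(H) = 4 (m(H) = 0 + (-2)² = 0 + 4 = 4)
5*m(-3) = 5*4 = 20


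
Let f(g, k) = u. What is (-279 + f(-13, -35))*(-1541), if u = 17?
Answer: 403742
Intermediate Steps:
f(g, k) = 17
(-279 + f(-13, -35))*(-1541) = (-279 + 17)*(-1541) = -262*(-1541) = 403742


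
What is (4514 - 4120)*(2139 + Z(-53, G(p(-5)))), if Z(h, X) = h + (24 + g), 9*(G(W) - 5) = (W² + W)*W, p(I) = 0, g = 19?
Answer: 838826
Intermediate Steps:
G(W) = 5 + W*(W + W²)/9 (G(W) = 5 + ((W² + W)*W)/9 = 5 + ((W + W²)*W)/9 = 5 + (W*(W + W²))/9 = 5 + W*(W + W²)/9)
Z(h, X) = 43 + h (Z(h, X) = h + (24 + 19) = h + 43 = 43 + h)
(4514 - 4120)*(2139 + Z(-53, G(p(-5)))) = (4514 - 4120)*(2139 + (43 - 53)) = 394*(2139 - 10) = 394*2129 = 838826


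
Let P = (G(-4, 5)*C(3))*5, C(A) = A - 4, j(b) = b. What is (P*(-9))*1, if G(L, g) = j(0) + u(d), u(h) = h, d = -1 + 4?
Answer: 135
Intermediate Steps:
d = 3
C(A) = -4 + A
G(L, g) = 3 (G(L, g) = 0 + 3 = 3)
P = -15 (P = (3*(-4 + 3))*5 = (3*(-1))*5 = -3*5 = -15)
(P*(-9))*1 = -15*(-9)*1 = 135*1 = 135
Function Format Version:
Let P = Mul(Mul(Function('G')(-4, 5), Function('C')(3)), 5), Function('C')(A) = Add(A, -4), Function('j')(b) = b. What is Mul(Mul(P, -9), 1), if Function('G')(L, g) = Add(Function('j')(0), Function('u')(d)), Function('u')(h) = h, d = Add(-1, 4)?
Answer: 135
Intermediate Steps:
d = 3
Function('C')(A) = Add(-4, A)
Function('G')(L, g) = 3 (Function('G')(L, g) = Add(0, 3) = 3)
P = -15 (P = Mul(Mul(3, Add(-4, 3)), 5) = Mul(Mul(3, -1), 5) = Mul(-3, 5) = -15)
Mul(Mul(P, -9), 1) = Mul(Mul(-15, -9), 1) = Mul(135, 1) = 135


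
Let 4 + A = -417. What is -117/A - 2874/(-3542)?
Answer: 812184/745591 ≈ 1.0893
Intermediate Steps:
A = -421 (A = -4 - 417 = -421)
-117/A - 2874/(-3542) = -117/(-421) - 2874/(-3542) = -117*(-1/421) - 2874*(-1/3542) = 117/421 + 1437/1771 = 812184/745591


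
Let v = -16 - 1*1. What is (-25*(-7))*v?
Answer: -2975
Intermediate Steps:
v = -17 (v = -16 - 1 = -17)
(-25*(-7))*v = -25*(-7)*(-17) = 175*(-17) = -2975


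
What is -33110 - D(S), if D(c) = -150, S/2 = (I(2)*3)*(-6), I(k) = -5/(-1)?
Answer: -32960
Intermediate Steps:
I(k) = 5 (I(k) = -5*(-1) = 5)
S = -180 (S = 2*((5*3)*(-6)) = 2*(15*(-6)) = 2*(-90) = -180)
-33110 - D(S) = -33110 - 1*(-150) = -33110 + 150 = -32960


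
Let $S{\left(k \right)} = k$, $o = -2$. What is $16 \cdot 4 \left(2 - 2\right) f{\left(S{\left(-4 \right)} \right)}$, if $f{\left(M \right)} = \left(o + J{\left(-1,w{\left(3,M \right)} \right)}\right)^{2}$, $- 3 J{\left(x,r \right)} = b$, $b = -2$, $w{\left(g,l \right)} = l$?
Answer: $0$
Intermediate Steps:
$J{\left(x,r \right)} = \frac{2}{3}$ ($J{\left(x,r \right)} = \left(- \frac{1}{3}\right) \left(-2\right) = \frac{2}{3}$)
$f{\left(M \right)} = \frac{16}{9}$ ($f{\left(M \right)} = \left(-2 + \frac{2}{3}\right)^{2} = \left(- \frac{4}{3}\right)^{2} = \frac{16}{9}$)
$16 \cdot 4 \left(2 - 2\right) f{\left(S{\left(-4 \right)} \right)} = 16 \cdot 4 \left(2 - 2\right) \frac{16}{9} = 64 \cdot 0 \cdot \frac{16}{9} = 64 \cdot 0 = 0$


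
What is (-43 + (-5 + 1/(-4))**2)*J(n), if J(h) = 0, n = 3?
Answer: 0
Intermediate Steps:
(-43 + (-5 + 1/(-4))**2)*J(n) = (-43 + (-5 + 1/(-4))**2)*0 = (-43 + (-5 - 1/4)**2)*0 = (-43 + (-21/4)**2)*0 = (-43 + 441/16)*0 = -247/16*0 = 0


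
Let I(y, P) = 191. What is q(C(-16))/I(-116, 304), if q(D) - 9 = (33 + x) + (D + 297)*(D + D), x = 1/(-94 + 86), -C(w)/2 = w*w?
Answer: 1761615/1528 ≈ 1152.9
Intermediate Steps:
C(w) = -2*w² (C(w) = -2*w*w = -2*w²)
x = -⅛ (x = 1/(-8) = -⅛ ≈ -0.12500)
q(D) = 335/8 + 2*D*(297 + D) (q(D) = 9 + ((33 - ⅛) + (D + 297)*(D + D)) = 9 + (263/8 + (297 + D)*(2*D)) = 9 + (263/8 + 2*D*(297 + D)) = 335/8 + 2*D*(297 + D))
q(C(-16))/I(-116, 304) = (335/8 + 2*(-2*(-16)²)² + 594*(-2*(-16)²))/191 = (335/8 + 2*(-2*256)² + 594*(-2*256))*(1/191) = (335/8 + 2*(-512)² + 594*(-512))*(1/191) = (335/8 + 2*262144 - 304128)*(1/191) = (335/8 + 524288 - 304128)*(1/191) = (1761615/8)*(1/191) = 1761615/1528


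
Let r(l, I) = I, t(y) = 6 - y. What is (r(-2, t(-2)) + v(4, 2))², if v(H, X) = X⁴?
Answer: 576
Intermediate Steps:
(r(-2, t(-2)) + v(4, 2))² = ((6 - 1*(-2)) + 2⁴)² = ((6 + 2) + 16)² = (8 + 16)² = 24² = 576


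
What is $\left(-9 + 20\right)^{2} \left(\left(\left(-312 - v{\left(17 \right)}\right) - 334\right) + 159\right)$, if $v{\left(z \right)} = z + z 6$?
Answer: $-73326$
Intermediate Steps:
$v{\left(z \right)} = 7 z$ ($v{\left(z \right)} = z + 6 z = 7 z$)
$\left(-9 + 20\right)^{2} \left(\left(\left(-312 - v{\left(17 \right)}\right) - 334\right) + 159\right) = \left(-9 + 20\right)^{2} \left(\left(\left(-312 - 7 \cdot 17\right) - 334\right) + 159\right) = 11^{2} \left(\left(\left(-312 - 119\right) - 334\right) + 159\right) = 121 \left(\left(\left(-312 - 119\right) - 334\right) + 159\right) = 121 \left(\left(-431 - 334\right) + 159\right) = 121 \left(-765 + 159\right) = 121 \left(-606\right) = -73326$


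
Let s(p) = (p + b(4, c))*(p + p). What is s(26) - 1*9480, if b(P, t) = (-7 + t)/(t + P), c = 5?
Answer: -73256/9 ≈ -8139.6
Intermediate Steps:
b(P, t) = (-7 + t)/(P + t)
s(p) = 2*p*(-2/9 + p) (s(p) = (p + (-7 + 5)/(4 + 5))*(p + p) = (p - 2/9)*(2*p) = (-2/9 + p)*(2*p) = 2*p*(-2/9 + p))
s(26) - 1*9480 = (2/9)*26*(-2 + 9*26) - 1*9480 = (2/9)*26*(-2 + 234) - 9480 = (2/9)*26*232 - 9480 = 12064/9 - 9480 = -73256/9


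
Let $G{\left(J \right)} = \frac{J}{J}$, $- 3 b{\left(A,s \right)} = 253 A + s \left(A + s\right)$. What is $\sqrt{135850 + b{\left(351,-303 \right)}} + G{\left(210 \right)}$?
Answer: $1 + \sqrt{111097} \approx 334.31$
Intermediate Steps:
$b{\left(A,s \right)} = - \frac{253 A}{3} - \frac{s \left(A + s\right)}{3}$ ($b{\left(A,s \right)} = - \frac{253 A + s \left(A + s\right)}{3} = - \frac{253 A}{3} - \frac{s \left(A + s\right)}{3}$)
$G{\left(J \right)} = 1$
$\sqrt{135850 + b{\left(351,-303 \right)}} + G{\left(210 \right)} = \sqrt{135850 - \left(29601 - 35451 + 30603\right)} + 1 = \sqrt{135850 - 24753} + 1 = \sqrt{111097} + 1 = 1 + \sqrt{111097}$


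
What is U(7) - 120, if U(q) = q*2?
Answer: -106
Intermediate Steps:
U(q) = 2*q
U(7) - 120 = 2*7 - 120 = 14 - 120 = -106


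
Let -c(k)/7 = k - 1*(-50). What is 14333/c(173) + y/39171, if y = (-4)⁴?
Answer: -561038327/61145931 ≈ -9.1754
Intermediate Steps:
y = 256
c(k) = -350 - 7*k (c(k) = -7*(k - 1*(-50)) = -7*(k + 50) = -7*(50 + k) = -350 - 7*k)
14333/c(173) + y/39171 = 14333/(-350 - 7*173) + 256/39171 = 14333/(-350 - 1211) + 256*(1/39171) = 14333/(-1561) + 256/39171 = 14333*(-1/1561) + 256/39171 = -14333/1561 + 256/39171 = -561038327/61145931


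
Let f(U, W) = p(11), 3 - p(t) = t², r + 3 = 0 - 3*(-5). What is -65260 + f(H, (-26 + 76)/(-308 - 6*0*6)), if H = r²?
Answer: -65378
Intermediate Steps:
r = 12 (r = -3 + (0 - 3*(-5)) = -3 + (0 + 15) = -3 + 15 = 12)
H = 144 (H = 12² = 144)
p(t) = 3 - t²
f(U, W) = -118 (f(U, W) = 3 - 1*11² = 3 - 1*121 = 3 - 121 = -118)
-65260 + f(H, (-26 + 76)/(-308 - 6*0*6)) = -65260 - 118 = -65378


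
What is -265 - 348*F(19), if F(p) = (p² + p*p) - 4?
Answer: -250129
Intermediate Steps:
F(p) = -4 + 2*p² (F(p) = (p² + p²) - 4 = 2*p² - 4 = -4 + 2*p²)
-265 - 348*F(19) = -265 - 348*(-4 + 2*19²) = -265 - 348*(-4 + 2*361) = -265 - 348*(-4 + 722) = -265 - 348*718 = -265 - 249864 = -250129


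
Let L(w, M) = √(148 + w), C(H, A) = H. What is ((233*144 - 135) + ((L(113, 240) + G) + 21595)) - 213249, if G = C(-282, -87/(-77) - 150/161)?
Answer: -158519 + 3*√29 ≈ -1.5850e+5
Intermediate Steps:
G = -282
((233*144 - 135) + ((L(113, 240) + G) + 21595)) - 213249 = ((233*144 - 135) + ((√(148 + 113) - 282) + 21595)) - 213249 = ((33552 - 135) + ((√261 - 282) + 21595)) - 213249 = (33417 + ((3*√29 - 282) + 21595)) - 213249 = (33417 + ((-282 + 3*√29) + 21595)) - 213249 = (33417 + (21313 + 3*√29)) - 213249 = (54730 + 3*√29) - 213249 = -158519 + 3*√29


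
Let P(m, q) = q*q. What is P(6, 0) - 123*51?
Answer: -6273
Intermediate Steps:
P(m, q) = q²
P(6, 0) - 123*51 = 0² - 123*51 = 0 - 6273 = -6273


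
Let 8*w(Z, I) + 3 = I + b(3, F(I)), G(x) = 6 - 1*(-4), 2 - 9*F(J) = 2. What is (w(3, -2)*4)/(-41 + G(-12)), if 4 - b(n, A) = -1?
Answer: 0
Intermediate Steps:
F(J) = 0 (F(J) = 2/9 - ⅑*2 = 2/9 - 2/9 = 0)
G(x) = 10 (G(x) = 6 + 4 = 10)
b(n, A) = 5 (b(n, A) = 4 - 1*(-1) = 4 + 1 = 5)
w(Z, I) = ¼ + I/8 (w(Z, I) = -3/8 + (I + 5)/8 = -3/8 + (5 + I)/8 = -3/8 + (5/8 + I/8) = ¼ + I/8)
(w(3, -2)*4)/(-41 + G(-12)) = ((¼ + (⅛)*(-2))*4)/(-41 + 10) = ((¼ - ¼)*4)/(-31) = -0*4 = -1/31*0 = 0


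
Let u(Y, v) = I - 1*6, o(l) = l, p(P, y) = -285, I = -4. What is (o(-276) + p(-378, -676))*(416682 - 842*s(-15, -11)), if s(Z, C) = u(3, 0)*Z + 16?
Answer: -155346510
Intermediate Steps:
u(Y, v) = -10 (u(Y, v) = -4 - 1*6 = -4 - 6 = -10)
s(Z, C) = 16 - 10*Z (s(Z, C) = -10*Z + 16 = 16 - 10*Z)
(o(-276) + p(-378, -676))*(416682 - 842*s(-15, -11)) = (-276 - 285)*(416682 - 842*(16 - 10*(-15))) = -561*(416682 - 842*(16 + 150)) = -561*(416682 - 842*166) = -561*(416682 - 139772) = -561*276910 = -155346510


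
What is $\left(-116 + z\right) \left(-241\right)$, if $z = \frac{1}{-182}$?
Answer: $\frac{5088233}{182} \approx 27957.0$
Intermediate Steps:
$z = - \frac{1}{182} \approx -0.0054945$
$\left(-116 + z\right) \left(-241\right) = \left(-116 - \frac{1}{182}\right) \left(-241\right) = \left(- \frac{21113}{182}\right) \left(-241\right) = \frac{5088233}{182}$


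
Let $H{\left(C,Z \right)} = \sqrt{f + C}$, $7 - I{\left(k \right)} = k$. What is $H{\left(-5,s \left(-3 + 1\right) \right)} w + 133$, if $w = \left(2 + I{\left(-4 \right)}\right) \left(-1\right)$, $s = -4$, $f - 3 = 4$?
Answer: $133 - 13 \sqrt{2} \approx 114.62$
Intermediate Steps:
$f = 7$ ($f = 3 + 4 = 7$)
$I{\left(k \right)} = 7 - k$
$H{\left(C,Z \right)} = \sqrt{7 + C}$
$w = -13$ ($w = \left(2 + \left(7 - -4\right)\right) \left(-1\right) = \left(2 + \left(7 + 4\right)\right) \left(-1\right) = \left(2 + 11\right) \left(-1\right) = 13 \left(-1\right) = -13$)
$H{\left(-5,s \left(-3 + 1\right) \right)} w + 133 = \sqrt{7 - 5} \left(-13\right) + 133 = \sqrt{2} \left(-13\right) + 133 = - 13 \sqrt{2} + 133 = 133 - 13 \sqrt{2}$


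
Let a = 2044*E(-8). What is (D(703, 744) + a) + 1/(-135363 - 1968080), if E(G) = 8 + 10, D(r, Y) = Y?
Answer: 78954836447/2103443 ≈ 37536.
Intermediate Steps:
E(G) = 18
a = 36792 (a = 2044*18 = 36792)
(D(703, 744) + a) + 1/(-135363 - 1968080) = (744 + 36792) + 1/(-135363 - 1968080) = 37536 + 1/(-2103443) = 37536 - 1/2103443 = 78954836447/2103443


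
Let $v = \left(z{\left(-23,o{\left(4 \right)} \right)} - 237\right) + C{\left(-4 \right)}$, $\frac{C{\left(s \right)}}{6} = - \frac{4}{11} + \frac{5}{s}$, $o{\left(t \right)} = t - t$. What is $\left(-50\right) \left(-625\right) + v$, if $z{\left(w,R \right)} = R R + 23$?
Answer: $\frac{682579}{22} \approx 31026.0$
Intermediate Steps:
$o{\left(t \right)} = 0$
$C{\left(s \right)} = - \frac{24}{11} + \frac{30}{s}$ ($C{\left(s \right)} = 6 \left(- \frac{4}{11} + \frac{5}{s}\right) = - \frac{24}{11} + \frac{30}{s}$)
$z{\left(w,R \right)} = 23 + R^{2}$ ($z{\left(w,R \right)} = R^{2} + 23 = 23 + R^{2}$)
$v = - \frac{4921}{22}$ ($v = \left(\left(23 + 0^{2}\right) - 237\right) + \left(- \frac{24}{11} + \frac{30}{-4}\right) = \left(\left(23 + 0\right) - 237\right) + \left(- \frac{24}{11} + 30 \left(- \frac{1}{4}\right)\right) = \left(23 - 237\right) - \frac{213}{22} = -214 - \frac{213}{22} = - \frac{4921}{22} \approx -223.68$)
$\left(-50\right) \left(-625\right) + v = \left(-50\right) \left(-625\right) - \frac{4921}{22} = 31250 - \frac{4921}{22} = \frac{682579}{22}$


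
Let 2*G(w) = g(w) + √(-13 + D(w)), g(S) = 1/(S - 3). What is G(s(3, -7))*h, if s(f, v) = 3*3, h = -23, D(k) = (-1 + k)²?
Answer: -23/12 - 23*√51/2 ≈ -84.043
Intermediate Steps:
g(S) = 1/(-3 + S)
s(f, v) = 9
G(w) = √(-13 + (-1 + w)²)/2 + 1/(2*(-3 + w)) (G(w) = (1/(-3 + w) + √(-13 + (-1 + w)²))/2 = (√(-13 + (-1 + w)²) + 1/(-3 + w))/2 = √(-13 + (-1 + w)²)/2 + 1/(2*(-3 + w)))
G(s(3, -7))*h = ((1 + √(-13 + (-1 + 9)²)*(-3 + 9))/(2*(-3 + 9)))*(-23) = ((½)*(1 + √(-13 + 8²)*6)/6)*(-23) = ((½)*(⅙)*(1 + √(-13 + 64)*6))*(-23) = ((½)*(⅙)*(1 + √51*6))*(-23) = ((½)*(⅙)*(1 + 6*√51))*(-23) = (1/12 + √51/2)*(-23) = -23/12 - 23*√51/2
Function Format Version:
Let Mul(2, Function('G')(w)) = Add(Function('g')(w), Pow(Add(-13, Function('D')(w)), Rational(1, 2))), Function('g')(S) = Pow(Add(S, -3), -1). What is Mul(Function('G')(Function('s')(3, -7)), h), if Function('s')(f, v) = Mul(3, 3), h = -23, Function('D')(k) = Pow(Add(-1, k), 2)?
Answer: Add(Rational(-23, 12), Mul(Rational(-23, 2), Pow(51, Rational(1, 2)))) ≈ -84.043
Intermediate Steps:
Function('g')(S) = Pow(Add(-3, S), -1)
Function('s')(f, v) = 9
Function('G')(w) = Add(Mul(Rational(1, 2), Pow(Add(-13, Pow(Add(-1, w), 2)), Rational(1, 2))), Mul(Rational(1, 2), Pow(Add(-3, w), -1))) (Function('G')(w) = Mul(Rational(1, 2), Add(Pow(Add(-3, w), -1), Pow(Add(-13, Pow(Add(-1, w), 2)), Rational(1, 2)))) = Mul(Rational(1, 2), Add(Pow(Add(-13, Pow(Add(-1, w), 2)), Rational(1, 2)), Pow(Add(-3, w), -1))) = Add(Mul(Rational(1, 2), Pow(Add(-13, Pow(Add(-1, w), 2)), Rational(1, 2))), Mul(Rational(1, 2), Pow(Add(-3, w), -1))))
Mul(Function('G')(Function('s')(3, -7)), h) = Mul(Mul(Rational(1, 2), Pow(Add(-3, 9), -1), Add(1, Mul(Pow(Add(-13, Pow(Add(-1, 9), 2)), Rational(1, 2)), Add(-3, 9)))), -23) = Mul(Mul(Rational(1, 2), Pow(6, -1), Add(1, Mul(Pow(Add(-13, Pow(8, 2)), Rational(1, 2)), 6))), -23) = Mul(Mul(Rational(1, 2), Rational(1, 6), Add(1, Mul(Pow(Add(-13, 64), Rational(1, 2)), 6))), -23) = Mul(Mul(Rational(1, 2), Rational(1, 6), Add(1, Mul(Pow(51, Rational(1, 2)), 6))), -23) = Mul(Mul(Rational(1, 2), Rational(1, 6), Add(1, Mul(6, Pow(51, Rational(1, 2))))), -23) = Mul(Add(Rational(1, 12), Mul(Rational(1, 2), Pow(51, Rational(1, 2)))), -23) = Add(Rational(-23, 12), Mul(Rational(-23, 2), Pow(51, Rational(1, 2))))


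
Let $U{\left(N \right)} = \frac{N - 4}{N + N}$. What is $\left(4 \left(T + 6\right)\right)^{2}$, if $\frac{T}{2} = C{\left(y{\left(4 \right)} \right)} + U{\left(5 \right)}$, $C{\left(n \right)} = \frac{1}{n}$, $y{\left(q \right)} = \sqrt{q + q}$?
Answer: $\frac{15576}{25} + \frac{496 \sqrt{2}}{5} \approx 763.33$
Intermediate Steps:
$y{\left(q \right)} = \sqrt{2} \sqrt{q}$ ($y{\left(q \right)} = \sqrt{2 q} = \sqrt{2} \sqrt{q}$)
$U{\left(N \right)} = \frac{-4 + N}{2 N}$
$T = \frac{1}{5} + \frac{\sqrt{2}}{2}$ ($T = 2 \left(\frac{1}{\sqrt{2} \sqrt{4}} + \frac{-4 + 5}{2 \cdot 5}\right) = 2 \left(\frac{1}{\sqrt{2} \cdot 2} + \frac{1}{2} \cdot \frac{1}{5} \cdot 1\right) = 2 \left(\frac{1}{2 \sqrt{2}} + \frac{1}{10}\right) = 2 \left(\frac{\sqrt{2}}{4} + \frac{1}{10}\right) = 2 \left(\frac{1}{10} + \frac{\sqrt{2}}{4}\right) = \frac{1}{5} + \frac{\sqrt{2}}{2} \approx 0.90711$)
$\left(4 \left(T + 6\right)\right)^{2} = \left(4 \left(\left(\frac{1}{5} + \frac{\sqrt{2}}{2}\right) + 6\right)\right)^{2} = \left(4 \left(\frac{31}{5} + \frac{\sqrt{2}}{2}\right)\right)^{2} = \left(\frac{124}{5} + 2 \sqrt{2}\right)^{2}$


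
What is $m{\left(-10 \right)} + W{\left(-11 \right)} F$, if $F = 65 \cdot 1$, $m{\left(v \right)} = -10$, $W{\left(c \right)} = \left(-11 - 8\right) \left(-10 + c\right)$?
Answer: $25925$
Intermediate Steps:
$W{\left(c \right)} = 190 - 19 c$ ($W{\left(c \right)} = - 19 \left(-10 + c\right) = 190 - 19 c$)
$F = 65$
$m{\left(-10 \right)} + W{\left(-11 \right)} F = -10 + \left(190 - -209\right) 65 = -10 + \left(190 + 209\right) 65 = -10 + 399 \cdot 65 = -10 + 25935 = 25925$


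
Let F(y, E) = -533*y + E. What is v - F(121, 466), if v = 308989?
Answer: 373016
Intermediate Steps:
F(y, E) = E - 533*y
v - F(121, 466) = 308989 - (466 - 533*121) = 308989 - (466 - 64493) = 308989 - 1*(-64027) = 308989 + 64027 = 373016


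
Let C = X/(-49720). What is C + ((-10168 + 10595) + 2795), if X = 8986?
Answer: 80094427/24860 ≈ 3221.8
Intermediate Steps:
C = -4493/24860 (C = 8986/(-49720) = 8986*(-1/49720) = -4493/24860 ≈ -0.18073)
C + ((-10168 + 10595) + 2795) = -4493/24860 + ((-10168 + 10595) + 2795) = -4493/24860 + (427 + 2795) = -4493/24860 + 3222 = 80094427/24860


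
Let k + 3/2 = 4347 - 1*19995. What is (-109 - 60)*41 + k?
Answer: -45157/2 ≈ -22579.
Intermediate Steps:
k = -31299/2 (k = -3/2 + (4347 - 1*19995) = -3/2 + (4347 - 19995) = -3/2 - 15648 = -31299/2 ≈ -15650.)
(-109 - 60)*41 + k = (-109 - 60)*41 - 31299/2 = -169*41 - 31299/2 = -6929 - 31299/2 = -45157/2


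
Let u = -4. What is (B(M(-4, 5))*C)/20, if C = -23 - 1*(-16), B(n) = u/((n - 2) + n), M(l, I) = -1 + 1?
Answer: -7/10 ≈ -0.70000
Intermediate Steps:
M(l, I) = 0
B(n) = -4/(-2 + 2*n) (B(n) = -4/((n - 2) + n) = -4/((-2 + n) + n) = -4/(-2 + 2*n))
C = -7 (C = -23 + 16 = -7)
(B(M(-4, 5))*C)/20 = (-2/(-1 + 0)*(-7))/20 = (-2/(-1)*(-7))*(1/20) = (-2*(-1)*(-7))*(1/20) = (2*(-7))*(1/20) = -14*1/20 = -7/10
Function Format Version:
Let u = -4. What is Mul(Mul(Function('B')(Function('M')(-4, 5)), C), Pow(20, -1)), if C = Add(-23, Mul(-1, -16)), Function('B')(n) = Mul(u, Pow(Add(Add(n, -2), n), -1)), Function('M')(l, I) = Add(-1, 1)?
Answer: Rational(-7, 10) ≈ -0.70000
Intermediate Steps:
Function('M')(l, I) = 0
Function('B')(n) = Mul(-4, Pow(Add(-2, Mul(2, n)), -1)) (Function('B')(n) = Mul(-4, Pow(Add(Add(n, -2), n), -1)) = Mul(-4, Pow(Add(Add(-2, n), n), -1)) = Mul(-4, Pow(Add(-2, Mul(2, n)), -1)))
C = -7 (C = Add(-23, 16) = -7)
Mul(Mul(Function('B')(Function('M')(-4, 5)), C), Pow(20, -1)) = Mul(Mul(Mul(-2, Pow(Add(-1, 0), -1)), -7), Pow(20, -1)) = Mul(Mul(Mul(-2, Pow(-1, -1)), -7), Rational(1, 20)) = Mul(Mul(Mul(-2, -1), -7), Rational(1, 20)) = Mul(Mul(2, -7), Rational(1, 20)) = Mul(-14, Rational(1, 20)) = Rational(-7, 10)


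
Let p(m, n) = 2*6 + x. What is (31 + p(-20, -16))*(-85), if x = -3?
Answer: -3400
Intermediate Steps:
p(m, n) = 9 (p(m, n) = 2*6 - 3 = 12 - 3 = 9)
(31 + p(-20, -16))*(-85) = (31 + 9)*(-85) = 40*(-85) = -3400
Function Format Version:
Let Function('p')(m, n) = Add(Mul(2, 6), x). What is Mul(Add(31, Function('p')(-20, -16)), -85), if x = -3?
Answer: -3400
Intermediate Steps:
Function('p')(m, n) = 9 (Function('p')(m, n) = Add(Mul(2, 6), -3) = Add(12, -3) = 9)
Mul(Add(31, Function('p')(-20, -16)), -85) = Mul(Add(31, 9), -85) = Mul(40, -85) = -3400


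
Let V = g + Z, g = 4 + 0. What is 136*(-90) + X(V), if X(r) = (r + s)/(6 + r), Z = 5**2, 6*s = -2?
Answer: -1285114/105 ≈ -12239.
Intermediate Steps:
s = -1/3 (s = (1/6)*(-2) = -1/3 ≈ -0.33333)
g = 4
Z = 25
V = 29 (V = 4 + 25 = 29)
X(r) = (-1/3 + r)/(6 + r) (X(r) = (r - 1/3)/(6 + r) = (-1/3 + r)/(6 + r))
136*(-90) + X(V) = 136*(-90) + (-1/3 + 29)/(6 + 29) = -12240 + (86/3)/35 = -12240 + (1/35)*(86/3) = -12240 + 86/105 = -1285114/105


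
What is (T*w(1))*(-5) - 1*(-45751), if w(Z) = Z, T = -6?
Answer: 45781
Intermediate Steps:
(T*w(1))*(-5) - 1*(-45751) = -6*1*(-5) - 1*(-45751) = -6*(-5) + 45751 = 30 + 45751 = 45781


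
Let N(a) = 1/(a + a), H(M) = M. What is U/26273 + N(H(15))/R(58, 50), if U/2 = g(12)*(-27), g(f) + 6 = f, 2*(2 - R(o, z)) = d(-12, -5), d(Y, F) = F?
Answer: -17467/3546855 ≈ -0.0049246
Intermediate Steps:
R(o, z) = 9/2 (R(o, z) = 2 - ½*(-5) = 2 + 5/2 = 9/2)
g(f) = -6 + f
N(a) = 1/(2*a)
U = -324 (U = 2*((-6 + 12)*(-27)) = 2*(6*(-27)) = 2*(-162) = -324)
U/26273 + N(H(15))/R(58, 50) = -324/26273 + ((½)/15)/(9/2) = -324*1/26273 + ((½)*(1/15))*(2/9) = -324/26273 + (1/30)*(2/9) = -324/26273 + 1/135 = -17467/3546855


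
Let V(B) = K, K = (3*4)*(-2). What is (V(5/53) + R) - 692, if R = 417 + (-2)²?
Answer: -295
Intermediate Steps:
K = -24 (K = 12*(-2) = -24)
V(B) = -24
R = 421 (R = 417 + 4 = 421)
(V(5/53) + R) - 692 = (-24 + 421) - 692 = 397 - 692 = -295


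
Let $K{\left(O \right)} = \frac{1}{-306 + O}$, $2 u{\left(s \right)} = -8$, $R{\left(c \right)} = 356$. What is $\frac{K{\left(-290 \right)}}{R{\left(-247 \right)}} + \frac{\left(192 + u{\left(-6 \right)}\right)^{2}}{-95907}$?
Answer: $- \frac{7499244451}{20349163632} \approx -0.36853$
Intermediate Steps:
$u{\left(s \right)} = -4$ ($u{\left(s \right)} = \frac{1}{2} \left(-8\right) = -4$)
$\frac{K{\left(-290 \right)}}{R{\left(-247 \right)}} + \frac{\left(192 + u{\left(-6 \right)}\right)^{2}}{-95907} = \frac{1}{\left(-306 - 290\right) 356} + \frac{\left(192 - 4\right)^{2}}{-95907} = \frac{1}{-596} \cdot \frac{1}{356} + 188^{2} \left(- \frac{1}{95907}\right) = \left(- \frac{1}{596}\right) \frac{1}{356} + 35344 \left(- \frac{1}{95907}\right) = - \frac{1}{212176} - \frac{35344}{95907} = - \frac{7499244451}{20349163632}$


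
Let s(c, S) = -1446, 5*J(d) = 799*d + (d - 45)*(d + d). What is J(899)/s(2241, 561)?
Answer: -2253793/7230 ≈ -311.73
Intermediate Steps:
J(d) = 799*d/5 + 2*d*(-45 + d)/5 (J(d) = (799*d + (d - 45)*(d + d))/5 = (799*d + (-45 + d)*(2*d))/5 = (799*d + 2*d*(-45 + d))/5 = 799*d/5 + 2*d*(-45 + d)/5)
J(899)/s(2241, 561) = ((⅕)*899*(709 + 2*899))/(-1446) = ((⅕)*899*(709 + 1798))*(-1/1446) = ((⅕)*899*2507)*(-1/1446) = (2253793/5)*(-1/1446) = -2253793/7230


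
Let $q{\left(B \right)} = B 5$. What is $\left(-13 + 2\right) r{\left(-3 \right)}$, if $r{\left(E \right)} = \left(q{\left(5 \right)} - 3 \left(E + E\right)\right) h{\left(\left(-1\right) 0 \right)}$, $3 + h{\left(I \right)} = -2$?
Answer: $2365$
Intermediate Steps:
$q{\left(B \right)} = 5 B$
$h{\left(I \right)} = -5$ ($h{\left(I \right)} = -3 - 2 = -5$)
$r{\left(E \right)} = -125 + 30 E$ ($r{\left(E \right)} = \left(5 \cdot 5 - 3 \left(E + E\right)\right) \left(-5\right) = \left(25 - 3 \cdot 2 E\right) \left(-5\right) = \left(25 - 6 E\right) \left(-5\right) = -125 + 30 E$)
$\left(-13 + 2\right) r{\left(-3 \right)} = \left(-13 + 2\right) \left(-125 + 30 \left(-3\right)\right) = - 11 \left(-125 - 90\right) = \left(-11\right) \left(-215\right) = 2365$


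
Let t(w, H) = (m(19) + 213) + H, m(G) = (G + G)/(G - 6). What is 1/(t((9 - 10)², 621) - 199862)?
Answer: -13/2587326 ≈ -5.0245e-6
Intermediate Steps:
m(G) = 2*G/(-6 + G) (m(G) = (2*G)/(-6 + G) = 2*G/(-6 + G))
t(w, H) = 2807/13 + H (t(w, H) = (2*19/(-6 + 19) + 213) + H = (2*19/13 + 213) + H = (2*19*(1/13) + 213) + H = (38/13 + 213) + H = 2807/13 + H)
1/(t((9 - 10)², 621) - 199862) = 1/((2807/13 + 621) - 199862) = 1/(10880/13 - 199862) = 1/(-2587326/13) = -13/2587326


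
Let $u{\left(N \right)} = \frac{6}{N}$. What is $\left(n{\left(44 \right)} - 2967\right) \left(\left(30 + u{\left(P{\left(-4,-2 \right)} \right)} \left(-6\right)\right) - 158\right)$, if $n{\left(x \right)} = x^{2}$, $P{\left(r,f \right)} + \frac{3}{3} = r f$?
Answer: $\frac{960892}{7} \approx 1.3727 \cdot 10^{5}$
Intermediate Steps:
$P{\left(r,f \right)} = -1 + f r$ ($P{\left(r,f \right)} = -1 + r f = -1 + f r$)
$\left(n{\left(44 \right)} - 2967\right) \left(\left(30 + u{\left(P{\left(-4,-2 \right)} \right)} \left(-6\right)\right) - 158\right) = \left(44^{2} - 2967\right) \left(\left(30 + \frac{6}{-1 - -8} \left(-6\right)\right) - 158\right) = \left(1936 - 2967\right) \left(\left(30 + \frac{6}{-1 + 8} \left(-6\right)\right) - 158\right) = - 1031 \left(\left(30 + \frac{6}{7} \left(-6\right)\right) - 158\right) = - 1031 \left(\left(30 - \frac{36}{7}\right) - 158\right) = - 1031 \left(\frac{174}{7} - 158\right) = \left(-1031\right) \left(- \frac{932}{7}\right) = \frac{960892}{7}$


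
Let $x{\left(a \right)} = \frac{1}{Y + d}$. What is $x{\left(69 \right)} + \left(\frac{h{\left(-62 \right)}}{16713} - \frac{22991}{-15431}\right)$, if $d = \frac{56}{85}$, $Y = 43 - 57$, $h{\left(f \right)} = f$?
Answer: $\frac{15286356097}{10831728726} \approx 1.4113$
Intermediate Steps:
$Y = -14$ ($Y = 43 - 57 = -14$)
$d = \frac{56}{85}$ ($d = 56 \cdot \frac{1}{85} = \frac{56}{85} \approx 0.65882$)
$x{\left(a \right)} = - \frac{85}{1134}$ ($x{\left(a \right)} = \frac{1}{-14 + \frac{56}{85}} = \frac{1}{- \frac{1134}{85}} = - \frac{85}{1134}$)
$x{\left(69 \right)} + \left(\frac{h{\left(-62 \right)}}{16713} - \frac{22991}{-15431}\right) = - \frac{85}{1134} - \left(- \frac{22991}{15431} + \frac{62}{16713}\right) = - \frac{85}{1134} - - \frac{383291861}{257898303} = - \frac{85}{1134} + \left(- \frac{62}{16713} + \frac{22991}{15431}\right) = - \frac{85}{1134} + \frac{383291861}{257898303} = \frac{15286356097}{10831728726}$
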